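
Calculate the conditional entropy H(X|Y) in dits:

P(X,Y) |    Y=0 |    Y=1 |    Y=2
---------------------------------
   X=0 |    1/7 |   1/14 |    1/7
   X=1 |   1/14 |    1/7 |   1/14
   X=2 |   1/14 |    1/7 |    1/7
0.4563 dits

Using the chain rule: H(X|Y) = H(X,Y) - H(Y)

First, compute H(X,Y) = 0.9311 dits

Marginal P(Y) = (2/7, 5/14, 5/14)
H(Y) = 0.4748 dits

H(X|Y) = H(X,Y) - H(Y) = 0.9311 - 0.4748 = 0.4563 dits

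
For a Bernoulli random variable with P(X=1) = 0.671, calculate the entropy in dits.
0.2751 dits

The binary entropy function is:
H(p) = -p log(p) - (1-p) log(1-p)

H(0.671) = -0.671 × log_10(0.671) - 0.329 × log_10(0.329)
H(0.671) = 0.2751 dits

Note: Binary entropy is maximized at p=0.5 (H=1 bit) and minimized at p=0 or p=1 (H=0).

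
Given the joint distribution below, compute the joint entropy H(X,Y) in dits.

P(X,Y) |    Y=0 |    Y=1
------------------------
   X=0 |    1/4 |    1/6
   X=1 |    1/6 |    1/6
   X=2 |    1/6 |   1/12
0.7592 dits

Joint entropy is H(X,Y) = -Σ_{x,y} p(x,y) log p(x,y).

Summing over all non-zero entries:
H(X,Y) = -[1/4·log_10(1/4) + 1/6·log_10(1/6) + 1/6·log_10(1/6) + 1/6·log_10(1/6) + 1/6·log_10(1/6) + 1/12·log_10(1/12)]
H(X,Y) = 0.7592 dits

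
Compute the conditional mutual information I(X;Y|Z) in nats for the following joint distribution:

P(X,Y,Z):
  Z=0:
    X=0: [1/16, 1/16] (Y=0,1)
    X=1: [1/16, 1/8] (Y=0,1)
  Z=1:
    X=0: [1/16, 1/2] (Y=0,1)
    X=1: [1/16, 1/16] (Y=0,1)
0.0474 nats

Conditional mutual information: I(X;Y|Z) = H(X|Z) + H(Y|Z) - H(X,Y|Z)

H(Z) = 0.6211
H(X,Z) = 1.1574 → H(X|Z) = 0.5363
H(Y,Z) = 1.1574 → H(Y|Z) = 0.5363
H(X,Y,Z) = 1.6462 → H(X,Y|Z) = 1.0251

I(X;Y|Z) = 0.5363 + 0.5363 - 1.0251 = 0.0474 nats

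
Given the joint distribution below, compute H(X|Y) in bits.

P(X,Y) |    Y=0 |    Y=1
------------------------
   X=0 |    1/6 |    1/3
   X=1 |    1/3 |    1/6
0.9183 bits

Using the chain rule: H(X|Y) = H(X,Y) - H(Y)

First, compute H(X,Y) = 1.9183 bits

Marginal P(Y) = (1/2, 1/2)
H(Y) = 1.0000 bits

H(X|Y) = H(X,Y) - H(Y) = 1.9183 - 1.0000 = 0.9183 bits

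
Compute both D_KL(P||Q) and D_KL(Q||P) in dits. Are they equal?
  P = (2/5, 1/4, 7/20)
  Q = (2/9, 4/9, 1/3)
D_KL(P||Q) = 0.0471, D_KL(Q||P) = 0.0473

KL divergence is not symmetric: D_KL(P||Q) ≠ D_KL(Q||P) in general.

D_KL(P||Q) = 0.0471 dits
D_KL(Q||P) = 0.0473 dits

No, they are not equal!

This asymmetry is why KL divergence is not a true distance metric.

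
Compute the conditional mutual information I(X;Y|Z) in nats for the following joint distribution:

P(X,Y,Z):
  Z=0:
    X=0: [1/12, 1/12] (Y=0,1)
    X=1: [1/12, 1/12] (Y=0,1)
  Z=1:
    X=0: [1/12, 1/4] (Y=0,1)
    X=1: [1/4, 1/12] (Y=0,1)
0.0872 nats

Conditional mutual information: I(X;Y|Z) = H(X|Z) + H(Y|Z) - H(X,Y|Z)

H(Z) = 0.6365
H(X,Z) = 1.3297 → H(X|Z) = 0.6931
H(Y,Z) = 1.3297 → H(Y|Z) = 0.6931
H(X,Y,Z) = 1.9356 → H(X,Y|Z) = 1.2991

I(X;Y|Z) = 0.6931 + 0.6931 - 1.2991 = 0.0872 nats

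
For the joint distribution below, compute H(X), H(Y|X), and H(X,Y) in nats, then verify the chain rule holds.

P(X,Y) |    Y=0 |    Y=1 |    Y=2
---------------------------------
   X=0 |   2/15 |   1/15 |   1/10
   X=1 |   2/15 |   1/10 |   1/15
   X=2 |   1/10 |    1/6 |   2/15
H(X,Y) = 2.1564, H(X) = 1.0889, H(Y|X) = 1.0675 (all in nats)

Chain rule: H(X,Y) = H(X) + H(Y|X)

Left side — joint entropy directly:
H(X,Y) = -Σ p(x,y) log p(x,y) = 2.1564 nats

Right side — compute H(Y|X) from the conditional distributions:
P(X) = (3/10, 3/10, 2/5), so H(X) = 1.0889 nats
H(Y|X) = Σ_x P(X=x) · H(Y|X=x):
  P(Y|X=0) = (4/9, 2/9, 1/3), H(Y|X=0) = 1.0609, weight P(X=0) = 3/10
  P(Y|X=1) = (4/9, 1/3, 2/9), H(Y|X=1) = 1.0609, weight P(X=1) = 3/10
  P(Y|X=2) = (1/4, 5/12, 1/3), H(Y|X=2) = 1.0776, weight P(X=2) = 2/5
H(Y|X) = 1.0675 nats

H(X) + H(Y|X) = 1.0889 + 1.0675 = 2.1564 nats

Both sides equal 2.1564 nats. ✓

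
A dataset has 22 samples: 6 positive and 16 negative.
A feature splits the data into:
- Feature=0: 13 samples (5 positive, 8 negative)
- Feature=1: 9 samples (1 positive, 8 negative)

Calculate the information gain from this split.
0.0715 bits

Information Gain = H(Y) - H(Y|Feature)

Before split:
P(positive) = 6/22 = 0.2727
H(Y) = 0.8454 bits

After split:
Feature=0: H = 0.9612 bits (weight = 13/22)
Feature=1: H = 0.5033 bits (weight = 9/22)
H(Y|Feature) = (13/22)×0.9612 + (9/22)×0.5033 = 0.7739 bits

Information Gain = 0.8454 - 0.7739 = 0.0715 bits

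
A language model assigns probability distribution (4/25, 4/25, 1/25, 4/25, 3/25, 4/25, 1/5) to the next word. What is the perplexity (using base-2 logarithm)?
6.5399

Perplexity is 2^H (or exp(H) for natural log).

First, H = -Σ p log p = 2.7093 bits
Perplexity = 2^2.7093 = 6.5399

Interpretation: The model's uncertainty is equivalent to choosing uniformly among 6.5 options.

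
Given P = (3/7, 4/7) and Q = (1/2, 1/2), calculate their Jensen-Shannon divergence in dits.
0.0011 dits

Jensen-Shannon divergence is:
JSD(P||Q) = 0.5 × D_KL(P||M) + 0.5 × D_KL(Q||M)
where M = 0.5 × (P + Q) is the mixture distribution.

M = 0.5 × (3/7, 4/7) + 0.5 × (1/2, 1/2) = (13/28, 15/28)

D_KL(P||M) = 0.0011 dits
D_KL(Q||M) = 0.0011 dits

JSD(P||Q) = 0.5 × 0.0011 + 0.5 × 0.0011 = 0.0011 dits

Unlike KL divergence, JSD is symmetric and bounded: 0 ≤ JSD ≤ log(2).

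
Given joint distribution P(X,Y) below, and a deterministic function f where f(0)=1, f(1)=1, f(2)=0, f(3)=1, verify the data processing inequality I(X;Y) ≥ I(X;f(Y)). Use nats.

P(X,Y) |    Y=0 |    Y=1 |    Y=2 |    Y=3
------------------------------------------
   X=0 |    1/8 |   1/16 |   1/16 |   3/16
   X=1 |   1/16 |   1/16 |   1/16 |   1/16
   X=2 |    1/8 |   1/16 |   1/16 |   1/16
I(X;Y) = 0.0331, I(X;f(Y)) = 0.0062, inequality holds: 0.0331 ≥ 0.0062

Data Processing Inequality: For any Markov chain X → Y → Z, we have I(X;Y) ≥ I(X;Z).

Here Z = f(Y) is a deterministic function of Y, forming X → Y → Z.

Original I(X;Y) = 0.0331 nats

After applying f:
P(X,Z) where Z=f(Y):
- P(X,Z=0) = P(X,Y=2)
- P(X,Z=1) = P(X,Y=0) + P(X,Y=1) + P(X,Y=3)

I(X;Z) = I(X;f(Y)) = 0.0062 nats

Verification: 0.0331 ≥ 0.0062 ✓

Information cannot be created by processing; the function f can only lose information about X.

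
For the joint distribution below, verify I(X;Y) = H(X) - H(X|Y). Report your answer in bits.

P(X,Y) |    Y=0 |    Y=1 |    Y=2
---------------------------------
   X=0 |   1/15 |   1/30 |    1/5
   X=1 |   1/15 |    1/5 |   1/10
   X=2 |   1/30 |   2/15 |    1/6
I(X;Y) = 0.1274 bits

Mutual information has multiple equivalent forms:
- I(X;Y) = H(X) - H(X|Y)
- I(X;Y) = H(Y) - H(Y|X)
- I(X;Y) = H(X) + H(Y) - H(X,Y)

Computing all quantities:
H(X) = 1.5801, H(Y) = 1.4747, H(X,Y) = 2.9274
H(X|Y) = 1.4527, H(Y|X) = 1.3473

Verification:
H(X) - H(X|Y) = 1.5801 - 1.4527 = 0.1274
H(Y) - H(Y|X) = 1.4747 - 1.3473 = 0.1274
H(X) + H(Y) - H(X,Y) = 1.5801 + 1.4747 - 2.9274 = 0.1274

All forms give I(X;Y) = 0.1274 bits. ✓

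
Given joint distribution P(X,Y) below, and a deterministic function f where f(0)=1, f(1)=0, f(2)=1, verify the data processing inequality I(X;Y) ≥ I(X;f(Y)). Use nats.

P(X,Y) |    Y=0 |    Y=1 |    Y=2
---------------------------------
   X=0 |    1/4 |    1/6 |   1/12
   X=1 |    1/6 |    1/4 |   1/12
I(X;Y) = 0.0168, I(X;f(Y)) = 0.0144, inequality holds: 0.0168 ≥ 0.0144

Data Processing Inequality: For any Markov chain X → Y → Z, we have I(X;Y) ≥ I(X;Z).

Here Z = f(Y) is a deterministic function of Y, forming X → Y → Z.

Original I(X;Y) = 0.0168 nats

After applying f:
P(X,Z) where Z=f(Y):
- P(X,Z=0) = P(X,Y=1)
- P(X,Z=1) = P(X,Y=0) + P(X,Y=2)

I(X;Z) = I(X;f(Y)) = 0.0144 nats

Verification: 0.0168 ≥ 0.0144 ✓

Information cannot be created by processing; the function f can only lose information about X.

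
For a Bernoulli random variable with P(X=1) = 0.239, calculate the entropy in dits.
0.2388 dits

The binary entropy function is:
H(p) = -p log(p) - (1-p) log(1-p)

H(0.239) = -0.239 × log_10(0.239) - 0.761 × log_10(0.761)
H(0.239) = 0.2388 dits

Note: Binary entropy is maximized at p=0.5 (H=1 bit) and minimized at p=0 or p=1 (H=0).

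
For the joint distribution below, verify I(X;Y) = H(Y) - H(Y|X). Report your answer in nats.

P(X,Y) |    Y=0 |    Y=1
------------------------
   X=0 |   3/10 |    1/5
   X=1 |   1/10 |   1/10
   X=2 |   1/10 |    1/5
I(X;Y) = 0.0271 nats

Mutual information has multiple equivalent forms:
- I(X;Y) = H(X) - H(X|Y)
- I(X;Y) = H(Y) - H(Y|X)
- I(X;Y) = H(X) + H(Y) - H(X,Y)

Computing all quantities:
H(X) = 1.0297, H(Y) = 0.6931, H(X,Y) = 1.6957
H(X|Y) = 1.0026, H(Y|X) = 0.6661

Verification:
H(X) - H(X|Y) = 1.0297 - 1.0026 = 0.0271
H(Y) - H(Y|X) = 0.6931 - 0.6661 = 0.0271
H(X) + H(Y) - H(X,Y) = 1.0297 + 0.6931 - 1.6957 = 0.0271

All forms give I(X;Y) = 0.0271 nats. ✓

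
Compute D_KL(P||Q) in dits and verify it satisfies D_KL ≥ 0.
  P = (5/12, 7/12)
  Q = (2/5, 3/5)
0.0003 dits

KL divergence satisfies the Gibbs inequality: D_KL(P||Q) ≥ 0 for all distributions P, Q.

D_KL(P||Q) = Σ p(x) log(p(x)/q(x))
Term by term:
  x=0: 5/12 × log_10[(5/12)/(2/5)] = 0.0074
  x=1: 7/12 × log_10[(7/12)/(3/5)] = -0.0071
D_KL(P||Q) = 0.0003 dits

D_KL(P||Q) = 0.0003 ≥ 0 ✓

This non-negativity is a fundamental property: relative entropy cannot be negative because it measures how different Q is from P.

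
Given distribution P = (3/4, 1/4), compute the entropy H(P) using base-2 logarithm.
0.8113 bits

Shannon entropy is H(X) = -Σ p(x) log p(x).

For P = (3/4, 1/4):
H = -3/4 × log_2(3/4) -1/4 × log_2(1/4)
H = 0.8113 bits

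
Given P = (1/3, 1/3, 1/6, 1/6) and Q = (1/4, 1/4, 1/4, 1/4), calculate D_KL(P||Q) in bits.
0.0817 bits

KL divergence: D_KL(P||Q) = Σ p(x) log(p(x)/q(x))

Computing term by term:
  x=0: 1/3 × log_2[(1/3)/(1/4)] = 1/3 × 0.4150 = 0.1383
  x=1: 1/3 × log_2[(1/3)/(1/4)] = 1/3 × 0.4150 = 0.1383
  x=2: 1/6 × log_2[(1/6)/(1/4)] = 1/6 × -0.5850 = -0.0975
  x=3: 1/6 × log_2[(1/6)/(1/4)] = 1/6 × -0.5850 = -0.0975

D_KL(P||Q) = 0.0817 bits

Note: KL divergence is always non-negative and equals 0 iff P = Q.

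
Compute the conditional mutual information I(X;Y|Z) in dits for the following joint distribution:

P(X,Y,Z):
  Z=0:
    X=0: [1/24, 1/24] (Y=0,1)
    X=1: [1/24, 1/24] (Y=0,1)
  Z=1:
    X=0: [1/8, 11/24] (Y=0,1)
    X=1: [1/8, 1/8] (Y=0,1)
0.0142 dits

Conditional mutual information: I(X;Y|Z) = H(X|Z) + H(Y|Z) - H(X,Y|Z)

H(Z) = 0.1957
H(X,Z) = 0.4669 → H(X|Z) = 0.2713
H(Y,Z) = 0.4669 → H(Y|Z) = 0.2713
H(X,Y,Z) = 0.7240 → H(X,Y|Z) = 0.5283

I(X;Y|Z) = 0.2713 + 0.2713 - 0.5283 = 0.0142 dits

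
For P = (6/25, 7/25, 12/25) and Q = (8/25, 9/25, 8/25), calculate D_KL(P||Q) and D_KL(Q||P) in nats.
D_KL(P||Q) = 0.0552, D_KL(Q||P) = 0.0528

KL divergence is not symmetric: D_KL(P||Q) ≠ D_KL(Q||P) in general.

D_KL(P||Q) = 0.0552 nats
D_KL(Q||P) = 0.0528 nats

No, they are not equal!

This asymmetry is why KL divergence is not a true distance metric.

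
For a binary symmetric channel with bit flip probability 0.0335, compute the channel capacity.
0.7883 bits

For a binary symmetric channel (BSC) with error probability p:
Capacity C = 1 - H(p) bits per symbol

where H(p) = -p log₂(p) - (1-p) log₂(1-p) is the binary entropy function.

H(0.0335) = 0.2117 bits
C = 1 - 0.2117 = 0.7883 bits per symbol

This means we can reliably transmit up to 0.7883 bits of information per channel use.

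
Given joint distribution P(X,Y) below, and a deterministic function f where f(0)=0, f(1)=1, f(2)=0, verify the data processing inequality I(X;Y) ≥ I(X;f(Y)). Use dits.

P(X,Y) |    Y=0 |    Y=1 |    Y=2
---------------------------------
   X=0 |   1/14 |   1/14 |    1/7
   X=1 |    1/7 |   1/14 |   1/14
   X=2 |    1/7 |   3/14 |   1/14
I(X;Y) = 0.0286, I(X;f(Y)) = 0.0145, inequality holds: 0.0286 ≥ 0.0145

Data Processing Inequality: For any Markov chain X → Y → Z, we have I(X;Y) ≥ I(X;Z).

Here Z = f(Y) is a deterministic function of Y, forming X → Y → Z.

Original I(X;Y) = 0.0286 dits

After applying f:
P(X,Z) where Z=f(Y):
- P(X,Z=0) = P(X,Y=0) + P(X,Y=2)
- P(X,Z=1) = P(X,Y=1)

I(X;Z) = I(X;f(Y)) = 0.0145 dits

Verification: 0.0286 ≥ 0.0145 ✓

Information cannot be created by processing; the function f can only lose information about X.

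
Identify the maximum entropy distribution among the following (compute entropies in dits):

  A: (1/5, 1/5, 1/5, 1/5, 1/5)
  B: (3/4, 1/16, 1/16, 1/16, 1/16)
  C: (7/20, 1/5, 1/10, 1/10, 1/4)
A

For a discrete distribution over n outcomes, entropy is maximized by the uniform distribution.

Computing entropies:
H(A) = 0.6990 dits
H(B) = 0.3947 dits
H(C) = 0.6499 dits

The uniform distribution (where all probabilities equal 1/5) achieves the maximum entropy of log_10(5) = 0.6990 dits.

Distribution A has the highest entropy.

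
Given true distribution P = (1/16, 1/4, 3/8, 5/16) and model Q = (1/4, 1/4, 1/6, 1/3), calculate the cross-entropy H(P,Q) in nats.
1.4484 nats

Cross-entropy: H(P,Q) = -Σ p(x) log q(x)

Alternatively: H(P,Q) = H(P) + D_KL(P||Q)
H(P) = 1.2512 nats
D_KL(P||Q) = 0.1973 nats

H(P,Q) = 1.2512 + 0.1973 = 1.4484 nats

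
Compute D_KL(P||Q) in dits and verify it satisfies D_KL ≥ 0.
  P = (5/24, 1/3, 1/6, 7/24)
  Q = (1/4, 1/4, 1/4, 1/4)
0.0153 dits

KL divergence satisfies the Gibbs inequality: D_KL(P||Q) ≥ 0 for all distributions P, Q.

D_KL(P||Q) = Σ p(x) log(p(x)/q(x))
Term by term:
  x=0: 5/24 × log_10[(5/24)/(1/4)] = -0.0165
  x=1: 1/3 × log_10[(1/3)/(1/4)] = 0.0416
  x=2: 1/6 × log_10[(1/6)/(1/4)] = -0.0293
  x=3: 7/24 × log_10[(7/24)/(1/4)] = 0.0195
D_KL(P||Q) = 0.0153 dits

D_KL(P||Q) = 0.0153 ≥ 0 ✓

This non-negativity is a fundamental property: relative entropy cannot be negative because it measures how different Q is from P.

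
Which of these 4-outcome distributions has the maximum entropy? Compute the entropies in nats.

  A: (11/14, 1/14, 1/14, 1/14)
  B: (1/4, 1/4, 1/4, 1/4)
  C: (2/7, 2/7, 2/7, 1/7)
B

For a discrete distribution over n outcomes, entropy is maximized by the uniform distribution.

Computing entropies:
H(A) = 0.7550 nats
H(B) = 1.3863 nats
H(C) = 1.3518 nats

The uniform distribution (where all probabilities equal 1/4) achieves the maximum entropy of log_e(4) = 1.3863 nats.

Distribution B has the highest entropy.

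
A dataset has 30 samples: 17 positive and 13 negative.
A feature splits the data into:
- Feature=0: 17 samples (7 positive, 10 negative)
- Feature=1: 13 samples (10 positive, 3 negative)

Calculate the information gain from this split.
0.0955 bits

Information Gain = H(Y) - H(Y|Feature)

Before split:
P(positive) = 17/30 = 0.5667
H(Y) = 0.9871 bits

After split:
Feature=0: H = 0.9774 bits (weight = 17/30)
Feature=1: H = 0.7793 bits (weight = 13/30)
H(Y|Feature) = (17/30)×0.9774 + (13/30)×0.7793 = 0.8916 bits

Information Gain = 0.9871 - 0.8916 = 0.0955 bits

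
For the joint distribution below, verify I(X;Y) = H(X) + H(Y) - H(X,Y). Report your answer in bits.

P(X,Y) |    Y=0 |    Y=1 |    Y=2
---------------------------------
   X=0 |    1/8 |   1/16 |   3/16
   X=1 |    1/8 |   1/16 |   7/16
I(X;Y) = 0.0286 bits

Mutual information has multiple equivalent forms:
- I(X;Y) = H(X) - H(X|Y)
- I(X;Y) = H(Y) - H(Y|X)
- I(X;Y) = H(X) + H(Y) - H(X,Y)

Computing all quantities:
H(X) = 0.9544, H(Y) = 1.2988, H(X,Y) = 2.2246
H(X|Y) = 0.9258, H(Y|X) = 1.2702

Verification:
H(X) - H(X|Y) = 0.9544 - 0.9258 = 0.0286
H(Y) - H(Y|X) = 1.2988 - 1.2702 = 0.0286
H(X) + H(Y) - H(X,Y) = 0.9544 + 1.2988 - 2.2246 = 0.0286

All forms give I(X;Y) = 0.0286 bits. ✓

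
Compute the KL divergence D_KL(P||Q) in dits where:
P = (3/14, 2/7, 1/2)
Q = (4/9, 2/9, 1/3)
0.0513 dits

KL divergence: D_KL(P||Q) = Σ p(x) log(p(x)/q(x))

Computing term by term:
  x=0: 3/14 × log_10[(3/14)/(4/9)] = 3/14 × -0.3168 = -0.0679
  x=1: 2/7 × log_10[(2/7)/(2/9)] = 2/7 × 0.1091 = 0.0312
  x=2: 1/2 × log_10[(1/2)/(1/3)] = 1/2 × 0.1761 = 0.0880

D_KL(P||Q) = 0.0513 dits

Note: KL divergence is always non-negative and equals 0 iff P = Q.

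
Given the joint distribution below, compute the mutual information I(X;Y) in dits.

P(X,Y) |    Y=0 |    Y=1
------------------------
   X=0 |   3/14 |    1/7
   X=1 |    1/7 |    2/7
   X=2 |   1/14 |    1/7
0.0145 dits

Mutual information: I(X;Y) = H(X) + H(Y) - H(X,Y)

Marginals:
P(X) = (5/14, 3/7, 3/14), H(X) = 0.4608 dits
P(Y) = (3/7, 4/7), H(Y) = 0.2966 dits

Joint entropy: H(X,Y) = 0.7429 dits

I(X;Y) = 0.4608 + 0.2966 - 0.7429 = 0.0145 dits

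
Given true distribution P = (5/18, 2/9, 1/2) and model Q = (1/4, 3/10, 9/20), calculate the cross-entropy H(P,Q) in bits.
1.5175 bits

Cross-entropy: H(P,Q) = -Σ p(x) log q(x)

Alternatively: H(P,Q) = H(P) + D_KL(P||Q)
H(P) = 1.4955 bits
D_KL(P||Q) = 0.0220 bits

H(P,Q) = 1.4955 + 0.0220 = 1.5175 bits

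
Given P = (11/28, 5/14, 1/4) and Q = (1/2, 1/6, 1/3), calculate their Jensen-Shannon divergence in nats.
0.0239 nats

Jensen-Shannon divergence is:
JSD(P||Q) = 0.5 × D_KL(P||M) + 0.5 × D_KL(Q||M)
where M = 0.5 × (P + Q) is the mixture distribution.

M = 0.5 × (11/28, 5/14, 1/4) + 0.5 × (1/2, 1/6, 1/3) = (0.446429, 0.261905, 7/24)

D_KL(P||M) = 0.0220 nats
D_KL(Q||M) = 0.0258 nats

JSD(P||Q) = 0.5 × 0.0220 + 0.5 × 0.0258 = 0.0239 nats

Unlike KL divergence, JSD is symmetric and bounded: 0 ≤ JSD ≤ log(2).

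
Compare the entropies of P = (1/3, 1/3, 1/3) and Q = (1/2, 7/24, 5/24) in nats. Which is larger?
P

Computing entropies in nats:
H(P) = 1.0986
H(Q) = 1.0327

Distribution P has higher entropy.

Intuition: The distribution closer to uniform (more spread out) has higher entropy.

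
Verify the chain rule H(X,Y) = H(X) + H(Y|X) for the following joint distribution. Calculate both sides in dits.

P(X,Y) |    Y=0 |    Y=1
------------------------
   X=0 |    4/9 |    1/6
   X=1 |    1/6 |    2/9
H(X,Y) = 0.5611, H(X) = 0.2902, H(Y|X) = 0.2709 (all in dits)

Chain rule: H(X,Y) = H(X) + H(Y|X)

Left side — joint entropy directly:
H(X,Y) = -Σ p(x,y) log p(x,y) = 0.5611 dits

Right side — compute H(Y|X) from the conditional distributions:
P(X) = (11/18, 7/18), so H(X) = 0.2902 dits
H(Y|X) = Σ_x P(X=x) · H(Y|X=x):
  P(Y|X=0) = (8/11, 3/11), H(Y|X=0) = 0.2545, weight P(X=0) = 11/18
  P(Y|X=1) = (3/7, 4/7), H(Y|X=1) = 0.2966, weight P(X=1) = 7/18
H(Y|X) = 0.2709 dits

H(X) + H(Y|X) = 0.2902 + 0.2709 = 0.5611 dits

Both sides equal 0.5611 dits. ✓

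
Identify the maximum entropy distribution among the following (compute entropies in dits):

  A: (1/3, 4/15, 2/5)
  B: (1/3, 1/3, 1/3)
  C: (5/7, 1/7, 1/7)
B

For a discrete distribution over n outcomes, entropy is maximized by the uniform distribution.

Computing entropies:
H(A) = 0.4713 dits
H(B) = 0.4771 dits
H(C) = 0.3458 dits

The uniform distribution (where all probabilities equal 1/3) achieves the maximum entropy of log_10(3) = 0.4771 dits.

Distribution B has the highest entropy.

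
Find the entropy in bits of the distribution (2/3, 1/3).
0.9183 bits

Shannon entropy is H(X) = -Σ p(x) log p(x).

For P = (2/3, 1/3):
H = -2/3 × log_2(2/3) -1/3 × log_2(1/3)
H = 0.9183 bits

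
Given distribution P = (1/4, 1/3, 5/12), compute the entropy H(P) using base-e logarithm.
1.0776 nats

Shannon entropy is H(X) = -Σ p(x) log p(x).

For P = (1/4, 1/3, 5/12):
H = -1/4 × log_e(1/4) -1/3 × log_e(1/3) -5/12 × log_e(5/12)
H = 1.0776 nats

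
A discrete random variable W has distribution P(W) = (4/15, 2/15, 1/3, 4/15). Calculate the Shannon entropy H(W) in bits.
1.9329 bits

Shannon entropy is H(X) = -Σ p(x) log p(x).

For P = (4/15, 2/15, 1/3, 4/15):
H = -4/15 × log_2(4/15) -2/15 × log_2(2/15) -1/3 × log_2(1/3) -4/15 × log_2(4/15)
H = 1.9329 bits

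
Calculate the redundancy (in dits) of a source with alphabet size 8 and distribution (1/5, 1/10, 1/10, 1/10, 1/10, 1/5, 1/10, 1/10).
0.0235 dits

Redundancy measures how far a source is from maximum entropy:
R = H_max - H(X)

Maximum entropy for 8 symbols: H_max = log_10(8) = 0.9031 dits
Actual entropy: H(X) = 0.8796 dits
Redundancy: R = 0.9031 - 0.8796 = 0.0235 dits

This redundancy represents potential for compression: the source could be compressed by 0.0235 dits per symbol.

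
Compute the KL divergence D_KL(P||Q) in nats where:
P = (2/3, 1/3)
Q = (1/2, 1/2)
0.0566 nats

KL divergence: D_KL(P||Q) = Σ p(x) log(p(x)/q(x))

Computing term by term:
  x=0: 2/3 × log_e[(2/3)/(1/2)] = 2/3 × 0.2877 = 0.1918
  x=1: 1/3 × log_e[(1/3)/(1/2)] = 1/3 × -0.4055 = -0.1352

D_KL(P||Q) = 0.0566 nats

Note: KL divergence is always non-negative and equals 0 iff P = Q.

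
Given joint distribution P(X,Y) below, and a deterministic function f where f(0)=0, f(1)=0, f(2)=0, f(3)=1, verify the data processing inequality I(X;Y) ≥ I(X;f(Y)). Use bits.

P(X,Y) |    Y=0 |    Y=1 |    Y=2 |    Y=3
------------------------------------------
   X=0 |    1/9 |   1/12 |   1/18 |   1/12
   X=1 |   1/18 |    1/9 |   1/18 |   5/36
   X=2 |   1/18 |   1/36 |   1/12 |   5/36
I(X;Y) = 0.0740, I(X;f(Y)) = 0.0223, inequality holds: 0.0740 ≥ 0.0223

Data Processing Inequality: For any Markov chain X → Y → Z, we have I(X;Y) ≥ I(X;Z).

Here Z = f(Y) is a deterministic function of Y, forming X → Y → Z.

Original I(X;Y) = 0.0740 bits

After applying f:
P(X,Z) where Z=f(Y):
- P(X,Z=0) = P(X,Y=0) + P(X,Y=1) + P(X,Y=2)
- P(X,Z=1) = P(X,Y=3)

I(X;Z) = I(X;f(Y)) = 0.0223 bits

Verification: 0.0740 ≥ 0.0223 ✓

Information cannot be created by processing; the function f can only lose information about X.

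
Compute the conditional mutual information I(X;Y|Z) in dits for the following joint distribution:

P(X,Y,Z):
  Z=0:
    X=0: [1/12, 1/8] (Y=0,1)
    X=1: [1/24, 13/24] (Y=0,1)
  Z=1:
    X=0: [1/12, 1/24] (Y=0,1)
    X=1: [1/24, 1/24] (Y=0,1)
0.0251 dits

Conditional mutual information: I(X;Y|Z) = H(X|Z) + H(Y|Z) - H(X,Y|Z)

H(Z) = 0.2222
H(X,Z) = 0.4813 → H(X|Z) = 0.2590
H(Y,Z) = 0.4331 → H(Y|Z) = 0.2109
H(X,Y,Z) = 0.6670 → H(X,Y|Z) = 0.4448

I(X;Y|Z) = 0.2590 + 0.2109 - 0.4448 = 0.0251 dits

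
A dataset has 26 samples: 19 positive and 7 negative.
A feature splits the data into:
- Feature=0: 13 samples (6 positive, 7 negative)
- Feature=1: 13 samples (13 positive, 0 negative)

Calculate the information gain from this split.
0.3425 bits

Information Gain = H(Y) - H(Y|Feature)

Before split:
P(positive) = 19/26 = 0.7308
H(Y) = 0.8404 bits

After split:
Feature=0: H = 0.9957 bits (weight = 13/26)
Feature=1: H = 0.0000 bits (weight = 13/26)
H(Y|Feature) = (13/26)×0.9957 + (13/26)×0.0000 = 0.4979 bits

Information Gain = 0.8404 - 0.4979 = 0.3425 bits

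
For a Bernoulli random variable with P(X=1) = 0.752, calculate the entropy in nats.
0.5601 nats

The binary entropy function is:
H(p) = -p log(p) - (1-p) log(1-p)

H(0.752) = -0.752 × log_e(0.752) - 0.248 × log_e(0.248)
H(0.752) = 0.5601 nats

Note: Binary entropy is maximized at p=0.5 (H=1 bit) and minimized at p=0 or p=1 (H=0).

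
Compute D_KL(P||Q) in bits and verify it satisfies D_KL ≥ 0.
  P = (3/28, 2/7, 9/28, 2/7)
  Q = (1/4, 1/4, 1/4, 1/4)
0.0957 bits

KL divergence satisfies the Gibbs inequality: D_KL(P||Q) ≥ 0 for all distributions P, Q.

D_KL(P||Q) = Σ p(x) log(p(x)/q(x))
Term by term:
  x=0: 3/28 × log_2[(3/28)/(1/4)] = -0.1310
  x=1: 2/7 × log_2[(2/7)/(1/4)] = 0.0550
  x=2: 9/28 × log_2[(9/28)/(1/4)] = 0.1165
  x=3: 2/7 × log_2[(2/7)/(1/4)] = 0.0550
D_KL(P||Q) = 0.0957 bits

D_KL(P||Q) = 0.0957 ≥ 0 ✓

This non-negativity is a fundamental property: relative entropy cannot be negative because it measures how different Q is from P.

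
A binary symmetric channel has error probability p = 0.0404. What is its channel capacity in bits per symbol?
0.7559 bits

For a binary symmetric channel (BSC) with error probability p:
Capacity C = 1 - H(p) bits per symbol

where H(p) = -p log₂(p) - (1-p) log₂(1-p) is the binary entropy function.

H(0.0404) = 0.2441 bits
C = 1 - 0.2441 = 0.7559 bits per symbol

This means we can reliably transmit up to 0.7559 bits of information per channel use.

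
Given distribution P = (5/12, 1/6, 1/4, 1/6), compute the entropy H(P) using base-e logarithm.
1.3086 nats

Shannon entropy is H(X) = -Σ p(x) log p(x).

For P = (5/12, 1/6, 1/4, 1/6):
H = -5/12 × log_e(5/12) -1/6 × log_e(1/6) -1/4 × log_e(1/4) -1/6 × log_e(1/6)
H = 1.3086 nats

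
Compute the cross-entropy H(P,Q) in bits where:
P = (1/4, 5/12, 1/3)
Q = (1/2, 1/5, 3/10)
1.7965 bits

Cross-entropy: H(P,Q) = -Σ p(x) log q(x)

Alternatively: H(P,Q) = H(P) + D_KL(P||Q)
H(P) = 1.5546 bits
D_KL(P||Q) = 0.2419 bits

H(P,Q) = 1.5546 + 0.2419 = 1.7965 bits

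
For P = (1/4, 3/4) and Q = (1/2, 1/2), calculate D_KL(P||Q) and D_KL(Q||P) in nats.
D_KL(P||Q) = 0.1308, D_KL(Q||P) = 0.1438

KL divergence is not symmetric: D_KL(P||Q) ≠ D_KL(Q||P) in general.

D_KL(P||Q) = 0.1308 nats
D_KL(Q||P) = 0.1438 nats

No, they are not equal!

This asymmetry is why KL divergence is not a true distance metric.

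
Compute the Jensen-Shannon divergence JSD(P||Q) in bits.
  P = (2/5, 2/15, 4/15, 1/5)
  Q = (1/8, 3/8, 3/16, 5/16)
0.1118 bits

Jensen-Shannon divergence is:
JSD(P||Q) = 0.5 × D_KL(P||M) + 0.5 × D_KL(Q||M)
where M = 0.5 × (P + Q) is the mixture distribution.

M = 0.5 × (2/5, 2/15, 4/15, 1/5) + 0.5 × (1/8, 3/8, 3/16, 5/16) = (0.2625, 0.254167, 0.227083, 0.25625)

D_KL(P||M) = 0.1093 bits
D_KL(Q||M) = 0.1143 bits

JSD(P||Q) = 0.5 × 0.1093 + 0.5 × 0.1143 = 0.1118 bits

Unlike KL divergence, JSD is symmetric and bounded: 0 ≤ JSD ≤ log(2).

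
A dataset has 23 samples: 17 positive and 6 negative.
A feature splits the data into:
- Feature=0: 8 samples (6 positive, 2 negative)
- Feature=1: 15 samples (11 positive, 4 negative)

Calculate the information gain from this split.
0.0002 bits

Information Gain = H(Y) - H(Y|Feature)

Before split:
P(positive) = 17/23 = 0.7391
H(Y) = 0.8281 bits

After split:
Feature=0: H = 0.8113 bits (weight = 8/23)
Feature=1: H = 0.8366 bits (weight = 15/23)
H(Y|Feature) = (8/23)×0.8113 + (15/23)×0.8366 = 0.8278 bits

Information Gain = 0.8281 - 0.8278 = 0.0002 bits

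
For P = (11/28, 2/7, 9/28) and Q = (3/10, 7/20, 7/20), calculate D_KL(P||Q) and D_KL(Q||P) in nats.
D_KL(P||Q) = 0.0206, D_KL(Q||P) = 0.0199

KL divergence is not symmetric: D_KL(P||Q) ≠ D_KL(Q||P) in general.

D_KL(P||Q) = 0.0206 nats
D_KL(Q||P) = 0.0199 nats

No, they are not equal!

This asymmetry is why KL divergence is not a true distance metric.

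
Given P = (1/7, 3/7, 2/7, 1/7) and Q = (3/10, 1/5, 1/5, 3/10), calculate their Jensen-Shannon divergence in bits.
0.0773 bits

Jensen-Shannon divergence is:
JSD(P||Q) = 0.5 × D_KL(P||M) + 0.5 × D_KL(Q||M)
where M = 0.5 × (P + Q) is the mixture distribution.

M = 0.5 × (1/7, 3/7, 2/7, 1/7) + 0.5 × (3/10, 1/5, 1/5, 3/10) = (0.221429, 11/35, 0.242857, 0.221429)

D_KL(P||M) = 0.0781 bits
D_KL(Q||M) = 0.0764 bits

JSD(P||Q) = 0.5 × 0.0781 + 0.5 × 0.0764 = 0.0773 bits

Unlike KL divergence, JSD is symmetric and bounded: 0 ≤ JSD ≤ log(2).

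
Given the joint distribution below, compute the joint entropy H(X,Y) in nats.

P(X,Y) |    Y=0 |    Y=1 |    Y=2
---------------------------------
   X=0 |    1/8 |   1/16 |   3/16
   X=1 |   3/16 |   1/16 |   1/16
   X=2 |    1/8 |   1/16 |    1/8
2.1007 nats

Joint entropy is H(X,Y) = -Σ_{x,y} p(x,y) log p(x,y).

Summing over all non-zero entries:
H(X,Y) = -[1/8·log_e(1/8) + 1/16·log_e(1/16) + 3/16·log_e(3/16) + 3/16·log_e(3/16) + 1/16·log_e(1/16) + 1/16·log_e(1/16) + 1/8·log_e(1/8) + 1/16·log_e(1/16) + 1/8·log_e(1/8)]
H(X,Y) = 2.1007 nats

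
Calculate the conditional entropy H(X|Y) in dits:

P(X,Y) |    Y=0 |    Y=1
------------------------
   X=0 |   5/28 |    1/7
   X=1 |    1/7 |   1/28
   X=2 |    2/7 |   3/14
0.4346 dits

Using the chain rule: H(X|Y) = H(X,Y) - H(Y)

First, compute H(X,Y) = 0.7256 dits

Marginal P(Y) = (17/28, 11/28)
H(Y) = 0.2910 dits

H(X|Y) = H(X,Y) - H(Y) = 0.7256 - 0.2910 = 0.4346 dits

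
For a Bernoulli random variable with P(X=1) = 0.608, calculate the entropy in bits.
0.9661 bits

The binary entropy function is:
H(p) = -p log(p) - (1-p) log(1-p)

H(0.608) = -0.608 × log_2(0.608) - 0.392 × log_2(0.392)
H(0.608) = 0.9661 bits

Note: Binary entropy is maximized at p=0.5 (H=1 bit) and minimized at p=0 or p=1 (H=0).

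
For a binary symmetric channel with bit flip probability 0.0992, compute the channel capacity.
0.5335 bits

For a binary symmetric channel (BSC) with error probability p:
Capacity C = 1 - H(p) bits per symbol

where H(p) = -p log₂(p) - (1-p) log₂(1-p) is the binary entropy function.

H(0.0992) = 0.4665 bits
C = 1 - 0.4665 = 0.5335 bits per symbol

This means we can reliably transmit up to 0.5335 bits of information per channel use.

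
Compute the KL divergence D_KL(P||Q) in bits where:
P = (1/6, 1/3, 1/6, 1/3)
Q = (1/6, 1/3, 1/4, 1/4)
0.0409 bits

KL divergence: D_KL(P||Q) = Σ p(x) log(p(x)/q(x))

Computing term by term:
  x=0: 1/6 × log_2[(1/6)/(1/6)] = 1/6 × 0.0000 = 0.0000
  x=1: 1/3 × log_2[(1/3)/(1/3)] = 1/3 × 0.0000 = 0.0000
  x=2: 1/6 × log_2[(1/6)/(1/4)] = 1/6 × -0.5850 = -0.0975
  x=3: 1/3 × log_2[(1/3)/(1/4)] = 1/3 × 0.4150 = 0.1383

D_KL(P||Q) = 0.0409 bits

Note: KL divergence is always non-negative and equals 0 iff P = Q.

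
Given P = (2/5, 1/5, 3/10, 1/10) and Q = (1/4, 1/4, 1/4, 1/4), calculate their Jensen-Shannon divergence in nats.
0.0279 nats

Jensen-Shannon divergence is:
JSD(P||Q) = 0.5 × D_KL(P||M) + 0.5 × D_KL(Q||M)
where M = 0.5 × (P + Q) is the mixture distribution.

M = 0.5 × (2/5, 1/5, 3/10, 1/10) + 0.5 × (1/4, 1/4, 1/4, 1/4) = (13/40, 9/40, 11/40, 7/40)

D_KL(P||M) = 0.0296 nats
D_KL(Q||M) = 0.0261 nats

JSD(P||Q) = 0.5 × 0.0296 + 0.5 × 0.0261 = 0.0279 nats

Unlike KL divergence, JSD is symmetric and bounded: 0 ≤ JSD ≤ log(2).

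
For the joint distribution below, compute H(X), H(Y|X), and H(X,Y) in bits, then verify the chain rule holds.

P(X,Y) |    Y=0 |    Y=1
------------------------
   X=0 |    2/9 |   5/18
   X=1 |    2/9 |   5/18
H(X,Y) = 1.9911, H(X) = 1.0000, H(Y|X) = 0.9911 (all in bits)

Chain rule: H(X,Y) = H(X) + H(Y|X)

Left side — joint entropy directly:
H(X,Y) = -Σ p(x,y) log p(x,y) = 1.9911 bits

Right side — compute H(Y|X) from the conditional distributions:
P(X) = (1/2, 1/2), so H(X) = 1.0000 bits
H(Y|X) = Σ_x P(X=x) · H(Y|X=x):
  P(Y|X=0) = (4/9, 5/9), H(Y|X=0) = 0.9911, weight P(X=0) = 1/2
  P(Y|X=1) = (4/9, 5/9), H(Y|X=1) = 0.9911, weight P(X=1) = 1/2
H(Y|X) = 0.9911 bits

H(X) + H(Y|X) = 1.0000 + 0.9911 = 1.9911 bits

Both sides equal 1.9911 bits. ✓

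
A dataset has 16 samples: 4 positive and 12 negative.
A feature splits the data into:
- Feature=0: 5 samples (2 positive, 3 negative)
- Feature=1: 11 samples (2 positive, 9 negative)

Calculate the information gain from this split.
0.0376 bits

Information Gain = H(Y) - H(Y|Feature)

Before split:
P(positive) = 4/16 = 0.2500
H(Y) = 0.8113 bits

After split:
Feature=0: H = 0.9710 bits (weight = 5/16)
Feature=1: H = 0.6840 bits (weight = 11/16)
H(Y|Feature) = (5/16)×0.9710 + (11/16)×0.6840 = 0.7737 bits

Information Gain = 0.8113 - 0.7737 = 0.0376 bits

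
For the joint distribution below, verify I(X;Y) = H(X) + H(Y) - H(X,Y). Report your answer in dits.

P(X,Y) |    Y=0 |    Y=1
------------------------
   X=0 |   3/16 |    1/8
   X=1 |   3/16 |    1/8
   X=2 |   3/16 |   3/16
I(X;Y) = 0.0021 dits

Mutual information has multiple equivalent forms:
- I(X;Y) = H(X) - H(X|Y)
- I(X;Y) = H(Y) - H(Y|X)
- I(X;Y) = H(X) + H(Y) - H(X,Y)

Computing all quantities:
H(X) = 0.4755, H(Y) = 0.2976, H(X,Y) = 0.7710
H(X|Y) = 0.4734, H(Y|X) = 0.2956

Verification:
H(X) - H(X|Y) = 0.4755 - 0.4734 = 0.0021
H(Y) - H(Y|X) = 0.2976 - 0.2956 = 0.0021
H(X) + H(Y) - H(X,Y) = 0.4755 + 0.2976 - 0.7710 = 0.0021

All forms give I(X;Y) = 0.0021 dits. ✓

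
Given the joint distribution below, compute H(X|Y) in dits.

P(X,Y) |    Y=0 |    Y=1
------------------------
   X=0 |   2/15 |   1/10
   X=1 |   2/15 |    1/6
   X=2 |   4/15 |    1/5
0.4558 dits

Using the chain rule: H(X|Y) = H(X,Y) - H(Y)

First, compute H(X,Y) = 0.7559 dits

Marginal P(Y) = (8/15, 7/15)
H(Y) = 0.3001 dits

H(X|Y) = H(X,Y) - H(Y) = 0.7559 - 0.3001 = 0.4558 dits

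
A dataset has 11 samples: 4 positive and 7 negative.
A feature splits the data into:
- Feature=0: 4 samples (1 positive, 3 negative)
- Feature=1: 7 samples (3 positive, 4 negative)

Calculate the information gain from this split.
0.0237 bits

Information Gain = H(Y) - H(Y|Feature)

Before split:
P(positive) = 4/11 = 0.3636
H(Y) = 0.9457 bits

After split:
Feature=0: H = 0.8113 bits (weight = 4/11)
Feature=1: H = 0.9852 bits (weight = 7/11)
H(Y|Feature) = (4/11)×0.8113 + (7/11)×0.9852 = 0.9220 bits

Information Gain = 0.9457 - 0.9220 = 0.0237 bits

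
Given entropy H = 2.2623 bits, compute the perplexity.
4.7976

Perplexity is 2^H (or exp(H) for natural log).

H = 2.2623 bits
Perplexity = 2^2.2623 = 4.7976

Interpretation: The model's uncertainty is equivalent to choosing uniformly among 4.8 options.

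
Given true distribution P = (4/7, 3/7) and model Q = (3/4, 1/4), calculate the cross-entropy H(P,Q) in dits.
0.3294 dits

Cross-entropy: H(P,Q) = -Σ p(x) log q(x)

Alternatively: H(P,Q) = H(P) + D_KL(P||Q)
H(P) = 0.2966 dits
D_KL(P||Q) = 0.0328 dits

H(P,Q) = 0.2966 + 0.0328 = 0.3294 dits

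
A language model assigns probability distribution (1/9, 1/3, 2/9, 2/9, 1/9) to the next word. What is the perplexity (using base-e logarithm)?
4.5858

Perplexity is e^H (or exp(H) for natural log).

First, H = -Σ p log p = 1.5230 nats
Perplexity = e^1.5230 = 4.5858

Interpretation: The model's uncertainty is equivalent to choosing uniformly among 4.6 options.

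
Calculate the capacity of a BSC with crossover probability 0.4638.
0.0038 bits

For a binary symmetric channel (BSC) with error probability p:
Capacity C = 1 - H(p) bits per symbol

where H(p) = -p log₂(p) - (1-p) log₂(1-p) is the binary entropy function.

H(0.4638) = 0.9962 bits
C = 1 - 0.9962 = 0.0038 bits per symbol

This means we can reliably transmit up to 0.0038 bits of information per channel use.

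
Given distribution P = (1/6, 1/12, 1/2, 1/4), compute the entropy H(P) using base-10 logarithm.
0.5207 dits

Shannon entropy is H(X) = -Σ p(x) log p(x).

For P = (1/6, 1/12, 1/2, 1/4):
H = -1/6 × log_10(1/6) -1/12 × log_10(1/12) -1/2 × log_10(1/2) -1/4 × log_10(1/4)
H = 0.5207 dits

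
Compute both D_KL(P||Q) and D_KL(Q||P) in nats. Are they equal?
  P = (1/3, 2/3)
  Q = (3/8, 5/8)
D_KL(P||Q) = 0.0038, D_KL(Q||P) = 0.0038

KL divergence is not symmetric: D_KL(P||Q) ≠ D_KL(Q||P) in general.

D_KL(P||Q) = 0.0038 nats
D_KL(Q||P) = 0.0038 nats

In this case they happen to be equal (to 4 decimal places).

This asymmetry is why KL divergence is not a true distance metric.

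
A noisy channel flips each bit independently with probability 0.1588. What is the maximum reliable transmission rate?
0.3686 bits

For a binary symmetric channel (BSC) with error probability p:
Capacity C = 1 - H(p) bits per symbol

where H(p) = -p log₂(p) - (1-p) log₂(1-p) is the binary entropy function.

H(0.1588) = 0.6314 bits
C = 1 - 0.6314 = 0.3686 bits per symbol

This means we can reliably transmit up to 0.3686 bits of information per channel use.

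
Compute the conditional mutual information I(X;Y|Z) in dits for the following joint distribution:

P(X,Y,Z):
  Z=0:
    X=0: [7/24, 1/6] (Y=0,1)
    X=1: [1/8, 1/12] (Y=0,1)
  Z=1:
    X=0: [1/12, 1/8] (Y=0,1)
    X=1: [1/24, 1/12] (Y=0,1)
0.0005 dits

Conditional mutual information: I(X;Y|Z) = H(X|Z) + H(Y|Z) - H(X,Y|Z)

H(Z) = 0.2764
H(X,Z) = 0.5520 → H(X|Z) = 0.2756
H(Y,Z) = 0.5637 → H(Y|Z) = 0.2873
H(X,Y,Z) = 0.8388 → H(X,Y|Z) = 0.5624

I(X;Y|Z) = 0.2756 + 0.2873 - 0.5624 = 0.0005 dits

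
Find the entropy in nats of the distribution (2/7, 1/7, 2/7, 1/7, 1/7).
1.5498 nats

Shannon entropy is H(X) = -Σ p(x) log p(x).

For P = (2/7, 1/7, 2/7, 1/7, 1/7):
H = -2/7 × log_e(2/7) -1/7 × log_e(1/7) -2/7 × log_e(2/7) -1/7 × log_e(1/7) -1/7 × log_e(1/7)
H = 1.5498 nats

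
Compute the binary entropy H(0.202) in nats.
0.5032 nats

The binary entropy function is:
H(p) = -p log(p) - (1-p) log(1-p)

H(0.202) = -0.202 × log_e(0.202) - 0.798 × log_e(0.798)
H(0.202) = 0.5032 nats

Note: Binary entropy is maximized at p=0.5 (H=1 bit) and minimized at p=0 or p=1 (H=0).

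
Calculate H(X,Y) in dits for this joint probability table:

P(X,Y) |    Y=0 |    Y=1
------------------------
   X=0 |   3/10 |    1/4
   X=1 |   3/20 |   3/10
0.5878 dits

Joint entropy is H(X,Y) = -Σ_{x,y} p(x,y) log p(x,y).

Summing over all non-zero entries:
H(X,Y) = -[3/10·log_10(3/10) + 1/4·log_10(1/4) + 3/20·log_10(3/20) + 3/10·log_10(3/10)]
H(X,Y) = 0.5878 dits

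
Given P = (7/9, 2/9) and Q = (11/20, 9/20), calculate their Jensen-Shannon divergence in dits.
0.0128 dits

Jensen-Shannon divergence is:
JSD(P||Q) = 0.5 × D_KL(P||M) + 0.5 × D_KL(Q||M)
where M = 0.5 × (P + Q) is the mixture distribution.

M = 0.5 × (7/9, 2/9) + 0.5 × (11/20, 9/20) = (0.663889, 0.336111)

D_KL(P||M) = 0.0135 dits
D_KL(Q||M) = 0.0121 dits

JSD(P||Q) = 0.5 × 0.0135 + 0.5 × 0.0121 = 0.0128 dits

Unlike KL divergence, JSD is symmetric and bounded: 0 ≤ JSD ≤ log(2).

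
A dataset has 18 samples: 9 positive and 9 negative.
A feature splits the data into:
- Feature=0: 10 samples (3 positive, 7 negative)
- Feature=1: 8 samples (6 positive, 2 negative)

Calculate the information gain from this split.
0.1498 bits

Information Gain = H(Y) - H(Y|Feature)

Before split:
P(positive) = 9/18 = 0.5000
H(Y) = 1.0000 bits

After split:
Feature=0: H = 0.8813 bits (weight = 10/18)
Feature=1: H = 0.8113 bits (weight = 8/18)
H(Y|Feature) = (10/18)×0.8813 + (8/18)×0.8113 = 0.8502 bits

Information Gain = 1.0000 - 0.8502 = 0.1498 bits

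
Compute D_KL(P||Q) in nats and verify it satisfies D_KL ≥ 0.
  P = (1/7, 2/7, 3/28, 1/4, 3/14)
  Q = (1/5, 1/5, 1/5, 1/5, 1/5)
0.0575 nats

KL divergence satisfies the Gibbs inequality: D_KL(P||Q) ≥ 0 for all distributions P, Q.

D_KL(P||Q) = Σ p(x) log(p(x)/q(x))
Term by term:
  x=0: 1/7 × log_e[(1/7)/(1/5)] = -0.0481
  x=1: 2/7 × log_e[(2/7)/(1/5)] = 0.1019
  x=2: 3/28 × log_e[(3/28)/(1/5)] = -0.0669
  x=3: 1/4 × log_e[(1/4)/(1/5)] = 0.0558
  x=4: 3/14 × log_e[(3/14)/(1/5)] = 0.0148
D_KL(P||Q) = 0.0575 nats

D_KL(P||Q) = 0.0575 ≥ 0 ✓

This non-negativity is a fundamental property: relative entropy cannot be negative because it measures how different Q is from P.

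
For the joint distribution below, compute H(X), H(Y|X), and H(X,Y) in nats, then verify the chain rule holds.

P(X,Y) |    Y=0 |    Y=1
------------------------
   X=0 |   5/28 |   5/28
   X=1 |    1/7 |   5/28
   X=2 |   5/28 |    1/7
H(X,Y) = 1.7865, H(X) = 1.0974, H(Y|X) = 0.6892 (all in nats)

Chain rule: H(X,Y) = H(X) + H(Y|X)

Left side — joint entropy directly:
H(X,Y) = -Σ p(x,y) log p(x,y) = 1.7865 nats

Right side — compute H(Y|X) from the conditional distributions:
P(X) = (5/14, 9/28, 9/28), so H(X) = 1.0974 nats
H(Y|X) = Σ_x P(X=x) · H(Y|X=x):
  P(Y|X=0) = (1/2, 1/2), H(Y|X=0) = 0.6931, weight P(X=0) = 5/14
  P(Y|X=1) = (4/9, 5/9), H(Y|X=1) = 0.6870, weight P(X=1) = 9/28
  P(Y|X=2) = (5/9, 4/9), H(Y|X=2) = 0.6870, weight P(X=2) = 9/28
H(Y|X) = 0.6892 nats

H(X) + H(Y|X) = 1.0974 + 0.6892 = 1.7865 nats

Both sides equal 1.7865 nats. ✓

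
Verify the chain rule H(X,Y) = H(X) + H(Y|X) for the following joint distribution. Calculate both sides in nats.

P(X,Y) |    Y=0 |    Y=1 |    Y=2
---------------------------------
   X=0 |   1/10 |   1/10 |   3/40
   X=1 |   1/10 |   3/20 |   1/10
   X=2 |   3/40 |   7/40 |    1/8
H(X,Y) = 2.1591, H(X) = 1.0903, H(Y|X) = 1.0688 (all in nats)

Chain rule: H(X,Y) = H(X) + H(Y|X)

Left side — joint entropy directly:
H(X,Y) = -Σ p(x,y) log p(x,y) = 2.1591 nats

Right side — compute H(Y|X) from the conditional distributions:
P(X) = (11/40, 7/20, 3/8), so H(X) = 1.0903 nats
H(Y|X) = Σ_x P(X=x) · H(Y|X=x):
  P(Y|X=0) = (4/11, 4/11, 3/11), H(Y|X=0) = 1.0901, weight P(X=0) = 11/40
  P(Y|X=1) = (2/7, 3/7, 2/7), H(Y|X=1) = 1.0790, weight P(X=1) = 7/20
  P(Y|X=2) = (1/5, 7/15, 1/3), H(Y|X=2) = 1.0438, weight P(X=2) = 3/8
H(Y|X) = 1.0688 nats

H(X) + H(Y|X) = 1.0903 + 1.0688 = 2.1591 nats

Both sides equal 2.1591 nats. ✓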